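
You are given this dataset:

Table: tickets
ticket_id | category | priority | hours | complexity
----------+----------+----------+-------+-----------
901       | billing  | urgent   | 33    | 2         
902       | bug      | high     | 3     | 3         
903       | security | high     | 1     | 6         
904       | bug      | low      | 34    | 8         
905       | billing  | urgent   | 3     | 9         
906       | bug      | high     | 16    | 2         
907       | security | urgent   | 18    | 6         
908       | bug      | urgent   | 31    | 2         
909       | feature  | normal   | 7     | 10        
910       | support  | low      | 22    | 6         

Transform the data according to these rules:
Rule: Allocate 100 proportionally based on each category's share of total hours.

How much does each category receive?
billing: 21.43, bug: 50.0, feature: 4.17, security: 11.31, support: 13.1

Step 1: Calculate total hours = 168
Step 2: Calculate each category's proportion:
  billing: 36/168 = 21.43% → 21.43
  bug: 84/168 = 50.00% → 50.0
  feature: 7/168 = 4.17% → 4.17
  security: 19/168 = 11.31% → 11.31
  support: 22/168 = 13.10% → 13.1
Step 3: Verify: sum of allocations ≈ 100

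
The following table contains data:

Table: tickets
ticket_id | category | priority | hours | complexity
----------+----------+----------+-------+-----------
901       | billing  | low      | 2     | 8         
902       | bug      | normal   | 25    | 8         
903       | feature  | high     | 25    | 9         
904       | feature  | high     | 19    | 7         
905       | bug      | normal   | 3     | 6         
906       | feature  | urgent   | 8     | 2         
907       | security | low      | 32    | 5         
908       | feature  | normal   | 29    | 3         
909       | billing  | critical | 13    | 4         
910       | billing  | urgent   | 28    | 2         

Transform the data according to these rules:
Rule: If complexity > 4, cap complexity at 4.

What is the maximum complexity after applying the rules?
4

Step 1: Original maximum complexity = 9
Step 2: Apply cap at 4
Step 3: 6 records had complexity > 4 and were capped
Step 4: Maximum after transformation = 4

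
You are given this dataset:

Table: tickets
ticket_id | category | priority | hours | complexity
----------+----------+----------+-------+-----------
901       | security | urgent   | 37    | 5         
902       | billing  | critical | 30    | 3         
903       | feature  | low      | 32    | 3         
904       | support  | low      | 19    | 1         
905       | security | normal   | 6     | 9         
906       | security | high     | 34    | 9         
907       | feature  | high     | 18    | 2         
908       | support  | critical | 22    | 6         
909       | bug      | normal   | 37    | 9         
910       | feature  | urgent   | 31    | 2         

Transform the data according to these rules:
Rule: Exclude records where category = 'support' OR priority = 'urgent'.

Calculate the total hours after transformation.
157

Step 1: Find records where category = 'support' OR priority = 'urgent'
Step 2: 4 records match, summing to 109
Step 3: Original sum: 266
Step 4: Remaining sum = 266 - 109 = 157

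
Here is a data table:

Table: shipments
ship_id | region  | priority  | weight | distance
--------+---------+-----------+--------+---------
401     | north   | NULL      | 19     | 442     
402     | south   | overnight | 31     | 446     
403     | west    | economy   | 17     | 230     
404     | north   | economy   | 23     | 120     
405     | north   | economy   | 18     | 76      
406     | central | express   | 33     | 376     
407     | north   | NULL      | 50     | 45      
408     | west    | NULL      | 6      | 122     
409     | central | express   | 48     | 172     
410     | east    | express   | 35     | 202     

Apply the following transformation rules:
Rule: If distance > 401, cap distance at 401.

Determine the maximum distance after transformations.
401

Step 1: Original maximum distance = 446
Step 2: Apply cap at 401
Step 3: 2 records had distance > 401 and were capped
Step 4: Maximum after transformation = 401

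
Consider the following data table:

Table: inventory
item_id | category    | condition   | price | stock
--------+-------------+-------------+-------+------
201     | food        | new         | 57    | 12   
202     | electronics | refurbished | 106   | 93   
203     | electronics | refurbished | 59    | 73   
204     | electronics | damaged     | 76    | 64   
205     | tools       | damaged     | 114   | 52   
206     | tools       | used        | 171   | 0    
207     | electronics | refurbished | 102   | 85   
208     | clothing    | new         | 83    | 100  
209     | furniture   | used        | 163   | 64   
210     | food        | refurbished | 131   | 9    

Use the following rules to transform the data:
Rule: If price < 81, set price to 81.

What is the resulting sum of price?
1113

Step 1: 3 records have price < 81
Step 2: These records originally summed to 192
Step 3: After setting to minimum: 3 × 81 = 243
Step 4: Unaffected records sum: 870
Step 5: Final sum = 243 + 870 = 1113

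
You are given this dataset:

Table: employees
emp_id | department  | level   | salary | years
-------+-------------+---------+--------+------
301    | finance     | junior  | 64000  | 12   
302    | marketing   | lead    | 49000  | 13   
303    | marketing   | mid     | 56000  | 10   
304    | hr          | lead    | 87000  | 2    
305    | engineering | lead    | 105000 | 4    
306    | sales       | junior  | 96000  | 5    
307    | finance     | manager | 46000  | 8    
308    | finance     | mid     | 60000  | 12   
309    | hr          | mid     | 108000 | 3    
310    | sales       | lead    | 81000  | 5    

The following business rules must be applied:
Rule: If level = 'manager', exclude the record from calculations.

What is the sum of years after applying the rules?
66

Step 1: Identify records where level = 'manager'
Step 2: The excluded records sum to 8
Step 3: Original total years = 74
Step 4: Remaining total = 74 - 8 = 66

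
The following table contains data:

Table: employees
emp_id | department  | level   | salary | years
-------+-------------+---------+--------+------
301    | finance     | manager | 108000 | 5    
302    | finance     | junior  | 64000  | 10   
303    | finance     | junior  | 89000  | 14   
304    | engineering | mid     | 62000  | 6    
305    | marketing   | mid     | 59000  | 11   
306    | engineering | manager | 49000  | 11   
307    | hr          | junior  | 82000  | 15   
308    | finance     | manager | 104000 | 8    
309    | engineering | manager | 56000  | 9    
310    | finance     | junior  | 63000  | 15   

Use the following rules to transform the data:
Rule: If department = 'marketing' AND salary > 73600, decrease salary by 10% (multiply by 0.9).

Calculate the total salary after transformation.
736000

Step 1: Find records where department = 'marketing' AND salary > 73600
Step 2: 0 records match, summing to 0
Step 3: After multiplier: 0 × 0.9 = 0.0
Step 4: Unaffected records sum: 736000
Step 5: Final sum = 0.0 + 736000 = 736000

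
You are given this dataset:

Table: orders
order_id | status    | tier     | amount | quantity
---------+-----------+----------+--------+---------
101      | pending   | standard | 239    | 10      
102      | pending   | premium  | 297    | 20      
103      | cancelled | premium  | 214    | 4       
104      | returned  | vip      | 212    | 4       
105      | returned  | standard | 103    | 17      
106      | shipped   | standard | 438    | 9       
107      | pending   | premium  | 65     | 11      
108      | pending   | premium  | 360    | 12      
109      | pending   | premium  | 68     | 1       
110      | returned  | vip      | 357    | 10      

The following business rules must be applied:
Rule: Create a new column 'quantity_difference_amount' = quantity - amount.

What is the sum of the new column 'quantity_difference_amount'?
-2255

Step 1: For each record, compute quantity - amount
Example calculations:
  10 - 239 = -229
  20 - 297 = -277
  4 - 214 = -210
  ...
Step 2: Sum all derived values
Step 3: Total = -2255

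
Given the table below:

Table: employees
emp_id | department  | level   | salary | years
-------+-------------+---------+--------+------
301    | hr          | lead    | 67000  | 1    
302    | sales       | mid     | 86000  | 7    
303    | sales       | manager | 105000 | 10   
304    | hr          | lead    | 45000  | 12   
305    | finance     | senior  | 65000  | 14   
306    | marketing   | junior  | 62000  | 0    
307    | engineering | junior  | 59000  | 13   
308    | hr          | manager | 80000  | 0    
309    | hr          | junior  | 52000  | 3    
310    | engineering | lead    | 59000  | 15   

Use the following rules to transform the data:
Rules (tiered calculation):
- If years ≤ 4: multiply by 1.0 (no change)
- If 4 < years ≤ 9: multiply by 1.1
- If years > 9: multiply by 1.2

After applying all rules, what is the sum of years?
88.5

Step 1: Tier 1 (years ≤ 4): 4 records, sum = 4 × 1.0 = 4.0
Step 2: Tier 2 (4 < years ≤ 9): 1 records, sum = 7 × 1.1 = 7.7
Step 3: Tier 3 (years > 9): 5 records, sum = 64 × 1.2 = 76.8
Step 4: Final sum = 4.0 + 7.7 + 76.8 = 88.5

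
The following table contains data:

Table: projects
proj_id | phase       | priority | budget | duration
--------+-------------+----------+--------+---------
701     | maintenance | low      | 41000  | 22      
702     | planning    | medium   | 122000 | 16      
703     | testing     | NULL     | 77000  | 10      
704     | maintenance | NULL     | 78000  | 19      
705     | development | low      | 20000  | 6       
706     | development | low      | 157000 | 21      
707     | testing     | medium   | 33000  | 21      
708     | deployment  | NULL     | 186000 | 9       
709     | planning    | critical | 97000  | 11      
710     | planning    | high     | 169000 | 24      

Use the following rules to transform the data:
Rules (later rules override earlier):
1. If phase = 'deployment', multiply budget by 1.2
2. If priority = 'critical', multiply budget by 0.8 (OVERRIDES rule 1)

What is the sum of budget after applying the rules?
997800.0

Step 1: Rule 2 takes priority for records with priority = 'critical'
  - 1 records: 97000 × 0.8 = 77600.0
Step 2: Rule 1 applies to remaining records with phase = 'deployment'
  - 1 records: 186000 × 1.2 = 223200.0
Step 3: Other records unchanged: 697000
Step 4: Final sum = 77600.0 + 223200.0 + 697000 = 997800.0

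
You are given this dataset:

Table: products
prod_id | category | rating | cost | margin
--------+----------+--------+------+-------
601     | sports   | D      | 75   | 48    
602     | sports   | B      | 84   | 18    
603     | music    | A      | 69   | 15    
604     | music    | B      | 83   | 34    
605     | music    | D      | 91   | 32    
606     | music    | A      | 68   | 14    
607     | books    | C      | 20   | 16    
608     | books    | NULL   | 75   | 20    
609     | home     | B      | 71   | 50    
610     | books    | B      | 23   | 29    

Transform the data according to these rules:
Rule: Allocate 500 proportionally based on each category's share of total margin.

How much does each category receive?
books: 117.75, home: 90.58, music: 172.1, sports: 119.57

Step 1: Calculate total margin = 276
Step 2: Calculate each category's proportion:
  books: 65/276 = 23.55% → 117.75
  home: 50/276 = 18.12% → 90.58
  music: 95/276 = 34.42% → 172.1
  sports: 66/276 = 23.91% → 119.57
Step 3: Verify: sum of allocations ≈ 500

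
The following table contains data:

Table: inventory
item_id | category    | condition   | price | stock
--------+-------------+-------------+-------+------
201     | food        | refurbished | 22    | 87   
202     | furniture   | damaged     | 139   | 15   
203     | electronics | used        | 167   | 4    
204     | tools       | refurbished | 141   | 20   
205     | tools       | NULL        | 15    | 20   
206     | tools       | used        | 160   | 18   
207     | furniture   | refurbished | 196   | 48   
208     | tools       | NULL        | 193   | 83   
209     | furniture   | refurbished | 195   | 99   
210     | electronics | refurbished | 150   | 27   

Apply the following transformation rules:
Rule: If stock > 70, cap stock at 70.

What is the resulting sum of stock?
362

Step 1: 3 records have stock > 70
Step 2: These records originally summed to 269
Step 3: After capping: 3 × 70 = 210
Step 4: Unaffected records sum: 152
Step 5: Final sum = 210 + 152 = 362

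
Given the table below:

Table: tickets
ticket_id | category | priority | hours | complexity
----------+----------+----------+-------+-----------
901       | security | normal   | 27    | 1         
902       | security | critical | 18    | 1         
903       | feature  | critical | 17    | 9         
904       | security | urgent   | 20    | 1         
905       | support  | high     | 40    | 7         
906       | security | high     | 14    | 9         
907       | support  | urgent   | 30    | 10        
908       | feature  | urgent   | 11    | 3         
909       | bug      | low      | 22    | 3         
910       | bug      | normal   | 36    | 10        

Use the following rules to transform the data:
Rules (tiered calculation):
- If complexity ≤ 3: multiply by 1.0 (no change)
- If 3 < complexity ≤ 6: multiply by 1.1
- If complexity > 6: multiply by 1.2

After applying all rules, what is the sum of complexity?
63.0

Step 1: Tier 1 (complexity ≤ 3): 5 records, sum = 9 × 1.0 = 9.0
Step 2: Tier 2 (3 < complexity ≤ 6): 0 records, sum = 0 × 1.1 = 0.0
Step 3: Tier 3 (complexity > 6): 5 records, sum = 45 × 1.2 = 54.0
Step 4: Final sum = 9.0 + 0.0 + 54.0 = 63.0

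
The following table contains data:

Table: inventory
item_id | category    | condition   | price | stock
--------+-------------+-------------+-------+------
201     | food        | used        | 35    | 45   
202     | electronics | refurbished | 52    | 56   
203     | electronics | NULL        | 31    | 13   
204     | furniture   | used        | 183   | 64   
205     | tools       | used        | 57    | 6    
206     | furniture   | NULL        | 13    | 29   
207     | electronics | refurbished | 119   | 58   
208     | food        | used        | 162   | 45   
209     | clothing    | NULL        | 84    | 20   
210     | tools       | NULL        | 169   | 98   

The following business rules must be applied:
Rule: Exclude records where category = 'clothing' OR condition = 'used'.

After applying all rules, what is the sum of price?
384

Step 1: Find records where category = 'clothing' OR condition = 'used'
Step 2: 5 records match, summing to 521
Step 3: Original sum: 905
Step 4: Remaining sum = 905 - 521 = 384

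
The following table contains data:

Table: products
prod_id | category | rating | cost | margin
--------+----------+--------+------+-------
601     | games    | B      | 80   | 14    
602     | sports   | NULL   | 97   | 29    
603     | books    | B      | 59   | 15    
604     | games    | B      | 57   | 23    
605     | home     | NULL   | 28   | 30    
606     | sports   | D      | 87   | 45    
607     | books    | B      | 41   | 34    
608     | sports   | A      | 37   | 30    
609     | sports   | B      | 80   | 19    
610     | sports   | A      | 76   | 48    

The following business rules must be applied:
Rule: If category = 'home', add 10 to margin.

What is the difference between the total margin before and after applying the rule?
10

Step 1: Original sum of margin = 287
Step 2: 1 records have category = 'home'
Step 3: Each affected record changes by 10
Step 4: Total change = 1 × 10 = 10
Step 5: New sum = 287 + 10 = 297
Step 6: Difference = |297 - 287| = 10
        (Sum increased by 10)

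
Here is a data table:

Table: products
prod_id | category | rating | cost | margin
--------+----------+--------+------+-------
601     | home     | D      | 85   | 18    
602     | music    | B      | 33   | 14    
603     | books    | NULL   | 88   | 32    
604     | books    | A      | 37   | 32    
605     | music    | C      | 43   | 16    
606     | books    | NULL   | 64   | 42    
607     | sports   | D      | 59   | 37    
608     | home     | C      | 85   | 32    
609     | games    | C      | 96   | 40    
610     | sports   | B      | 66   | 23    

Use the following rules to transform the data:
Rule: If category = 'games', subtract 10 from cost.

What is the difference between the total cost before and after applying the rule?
10

Step 1: Original sum of cost = 656
Step 2: 1 records have category = 'games'
Step 3: Each affected record changes by -10
Step 4: Total change = 1 × -10 = -10
Step 5: New sum = 656 + -10 = 646
Step 6: Difference = |646 - 656| = 10
        (Sum decreased by 10)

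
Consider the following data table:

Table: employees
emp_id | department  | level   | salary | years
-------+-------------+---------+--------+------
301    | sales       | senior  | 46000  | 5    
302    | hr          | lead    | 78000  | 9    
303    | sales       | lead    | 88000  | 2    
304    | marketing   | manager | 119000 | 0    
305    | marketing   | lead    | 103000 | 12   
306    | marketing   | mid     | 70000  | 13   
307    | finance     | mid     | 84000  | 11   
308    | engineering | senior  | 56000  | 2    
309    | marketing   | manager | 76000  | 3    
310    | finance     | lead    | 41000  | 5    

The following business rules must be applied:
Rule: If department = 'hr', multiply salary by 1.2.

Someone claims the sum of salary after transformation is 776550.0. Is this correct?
No, the correct result is 776600.0.

Step 1: Calculate the correct sum after transformation
Step 2: Apply multiplier 1.2 to records where department = 'hr'
Step 3: Correct result = 776600.0
Step 4: Claimed result = 776550.0
Step 5: 776600.0 ≠ 776550.0
Conclusion: The claimed result is incorrect. The correct answer is 776600.0.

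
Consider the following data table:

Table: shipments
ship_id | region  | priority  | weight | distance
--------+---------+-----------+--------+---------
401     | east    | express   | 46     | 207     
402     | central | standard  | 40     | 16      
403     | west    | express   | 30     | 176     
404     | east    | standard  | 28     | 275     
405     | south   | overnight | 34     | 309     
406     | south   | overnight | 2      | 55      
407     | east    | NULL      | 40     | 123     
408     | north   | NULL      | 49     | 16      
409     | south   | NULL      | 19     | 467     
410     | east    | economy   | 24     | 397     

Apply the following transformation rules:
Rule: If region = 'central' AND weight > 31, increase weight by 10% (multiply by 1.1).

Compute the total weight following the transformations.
316.0

Step 1: Find records where region = 'central' AND weight > 31
Step 2: 1 records match, summing to 40
Step 3: After multiplier: 40 × 1.1 = 44.0
Step 4: Unaffected records sum: 272
Step 5: Final sum = 44.0 + 272 = 316.0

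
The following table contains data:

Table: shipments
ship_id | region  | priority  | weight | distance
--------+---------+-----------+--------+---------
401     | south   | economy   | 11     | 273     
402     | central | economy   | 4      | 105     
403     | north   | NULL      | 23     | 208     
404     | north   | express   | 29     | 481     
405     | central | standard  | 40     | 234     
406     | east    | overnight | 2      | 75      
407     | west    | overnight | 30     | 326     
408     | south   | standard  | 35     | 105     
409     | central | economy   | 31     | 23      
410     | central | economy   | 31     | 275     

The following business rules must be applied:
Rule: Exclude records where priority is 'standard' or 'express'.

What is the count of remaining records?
7

Step 1: Count records to exclude
  - 2 (standard) + 1 (express) = 3 records
Step 2: Total records: 10
Step 3: Remaining = 10 - 3 = 7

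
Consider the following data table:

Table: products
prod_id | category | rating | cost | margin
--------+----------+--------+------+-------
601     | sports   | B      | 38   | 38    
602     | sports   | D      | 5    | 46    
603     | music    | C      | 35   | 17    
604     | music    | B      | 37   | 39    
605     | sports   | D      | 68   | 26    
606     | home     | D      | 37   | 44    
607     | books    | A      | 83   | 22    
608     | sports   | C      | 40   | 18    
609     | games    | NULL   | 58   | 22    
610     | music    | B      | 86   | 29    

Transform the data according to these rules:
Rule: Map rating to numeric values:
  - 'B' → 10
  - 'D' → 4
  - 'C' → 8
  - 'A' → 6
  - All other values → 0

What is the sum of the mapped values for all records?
64

Step 1: Apply mapping to each record
Step 2: Count by status:
  'B': 3 records × 10 = 30
  'D': 3 records × 4 = 12
  'C': 2 records × 8 = 16
  'A': 1 records × 6 = 6
Step 3: Sum all mapped values = 64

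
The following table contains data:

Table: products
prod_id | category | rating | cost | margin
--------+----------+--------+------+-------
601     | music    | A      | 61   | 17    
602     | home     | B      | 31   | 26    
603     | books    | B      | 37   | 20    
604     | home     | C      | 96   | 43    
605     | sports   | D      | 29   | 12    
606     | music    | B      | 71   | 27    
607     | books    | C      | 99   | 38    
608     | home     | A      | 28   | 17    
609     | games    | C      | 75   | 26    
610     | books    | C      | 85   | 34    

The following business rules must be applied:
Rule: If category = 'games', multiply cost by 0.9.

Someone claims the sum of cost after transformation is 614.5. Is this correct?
No, the correct result is 604.5.

Step 1: Calculate the correct sum after transformation
Step 2: Apply multiplier 0.9 to records where category = 'games'
Step 3: Correct result = 604.5
Step 4: Claimed result = 614.5
Step 5: 604.5 ≠ 614.5
Conclusion: The claimed result is incorrect. The correct answer is 604.5.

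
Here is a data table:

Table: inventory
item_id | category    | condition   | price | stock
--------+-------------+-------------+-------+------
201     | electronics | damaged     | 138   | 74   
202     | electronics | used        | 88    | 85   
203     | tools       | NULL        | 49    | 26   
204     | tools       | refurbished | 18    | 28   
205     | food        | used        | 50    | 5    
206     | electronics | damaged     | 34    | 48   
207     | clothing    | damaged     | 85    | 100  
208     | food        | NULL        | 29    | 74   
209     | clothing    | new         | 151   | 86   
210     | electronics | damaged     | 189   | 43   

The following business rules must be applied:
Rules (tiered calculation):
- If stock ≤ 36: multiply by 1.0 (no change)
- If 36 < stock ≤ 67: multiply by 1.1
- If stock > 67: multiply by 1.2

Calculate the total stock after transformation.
661.9

Step 1: Tier 1 (stock ≤ 36): 3 records, sum = 59 × 1.0 = 59.0
Step 2: Tier 2 (36 < stock ≤ 67): 2 records, sum = 91 × 1.1 = 100.1
Step 3: Tier 3 (stock > 67): 5 records, sum = 419 × 1.2 = 502.8
Step 4: Final sum = 59.0 + 100.1 + 502.8 = 661.9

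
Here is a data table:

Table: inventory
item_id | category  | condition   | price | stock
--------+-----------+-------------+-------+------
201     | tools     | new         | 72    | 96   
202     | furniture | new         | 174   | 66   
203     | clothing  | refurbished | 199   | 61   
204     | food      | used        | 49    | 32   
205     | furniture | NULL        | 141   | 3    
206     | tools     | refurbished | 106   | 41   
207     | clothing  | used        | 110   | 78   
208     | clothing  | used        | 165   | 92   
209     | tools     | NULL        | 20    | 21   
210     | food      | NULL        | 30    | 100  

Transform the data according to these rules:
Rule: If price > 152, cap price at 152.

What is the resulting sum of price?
984

Step 1: 3 records have price > 152
Step 2: These records originally summed to 538
Step 3: After capping: 3 × 152 = 456
Step 4: Unaffected records sum: 528
Step 5: Final sum = 456 + 528 = 984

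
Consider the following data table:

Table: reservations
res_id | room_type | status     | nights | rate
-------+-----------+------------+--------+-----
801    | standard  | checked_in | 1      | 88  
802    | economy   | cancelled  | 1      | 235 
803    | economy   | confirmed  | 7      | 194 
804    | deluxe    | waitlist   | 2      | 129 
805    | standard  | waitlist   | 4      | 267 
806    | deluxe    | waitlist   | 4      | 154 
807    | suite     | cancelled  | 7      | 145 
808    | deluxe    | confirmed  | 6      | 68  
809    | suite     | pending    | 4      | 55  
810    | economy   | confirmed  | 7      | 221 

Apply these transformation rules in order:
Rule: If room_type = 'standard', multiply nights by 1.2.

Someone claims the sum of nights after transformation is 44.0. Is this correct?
Yes, the result is correct.

Step 1: Calculate the correct sum after transformation
Step 2: Apply multiplier 1.2 to records where room_type = 'standard'
Step 3: Correct result = 44.0
Step 4: Claimed result = 44.0
Step 5: 44.0 = 44.0 ✓
Conclusion: The claimed result is correct.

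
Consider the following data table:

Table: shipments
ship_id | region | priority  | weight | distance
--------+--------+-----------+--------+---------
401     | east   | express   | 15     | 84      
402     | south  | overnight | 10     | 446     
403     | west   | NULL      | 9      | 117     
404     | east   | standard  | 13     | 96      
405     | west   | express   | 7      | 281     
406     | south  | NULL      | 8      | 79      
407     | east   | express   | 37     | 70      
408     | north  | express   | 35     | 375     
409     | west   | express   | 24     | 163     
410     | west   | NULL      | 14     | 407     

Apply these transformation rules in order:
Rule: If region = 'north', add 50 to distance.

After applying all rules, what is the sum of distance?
2168

Step 1: Count records where region = 'north': 1
Step 2: Total bonus added: 1 × 50 = 50
Step 3: Original sum of distance: 2118
Step 4: Final sum = 2118 + 50 = 2168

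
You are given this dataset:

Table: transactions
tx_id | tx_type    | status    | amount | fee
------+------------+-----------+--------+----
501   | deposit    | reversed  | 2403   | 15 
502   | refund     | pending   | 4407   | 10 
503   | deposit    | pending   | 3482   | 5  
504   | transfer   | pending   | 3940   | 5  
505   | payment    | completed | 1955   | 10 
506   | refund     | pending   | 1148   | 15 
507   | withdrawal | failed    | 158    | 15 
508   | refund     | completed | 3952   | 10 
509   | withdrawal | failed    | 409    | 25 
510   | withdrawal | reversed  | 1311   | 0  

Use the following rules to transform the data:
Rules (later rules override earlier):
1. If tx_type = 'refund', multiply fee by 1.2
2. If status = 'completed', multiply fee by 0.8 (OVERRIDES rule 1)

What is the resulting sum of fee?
111.0

Step 1: Rule 2 takes priority for records with status = 'completed'
  - 2 records: 20 × 0.8 = 16.0
Step 2: Rule 1 applies to remaining records with tx_type = 'refund'
  - 2 records: 25 × 1.2 = 30.0
Step 3: Other records unchanged: 65
Step 4: Final sum = 16.0 + 30.0 + 65 = 111.0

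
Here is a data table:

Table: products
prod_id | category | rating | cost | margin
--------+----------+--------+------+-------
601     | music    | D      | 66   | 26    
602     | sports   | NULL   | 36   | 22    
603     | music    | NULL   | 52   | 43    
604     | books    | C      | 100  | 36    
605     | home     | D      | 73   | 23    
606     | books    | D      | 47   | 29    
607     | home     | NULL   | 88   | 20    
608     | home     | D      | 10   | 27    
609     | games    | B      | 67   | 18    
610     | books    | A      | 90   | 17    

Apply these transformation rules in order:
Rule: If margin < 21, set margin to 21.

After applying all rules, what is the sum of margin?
269

Step 1: 3 records have margin < 21
Step 2: These records originally summed to 55
Step 3: After setting to minimum: 3 × 21 = 63
Step 4: Unaffected records sum: 206
Step 5: Final sum = 63 + 206 = 269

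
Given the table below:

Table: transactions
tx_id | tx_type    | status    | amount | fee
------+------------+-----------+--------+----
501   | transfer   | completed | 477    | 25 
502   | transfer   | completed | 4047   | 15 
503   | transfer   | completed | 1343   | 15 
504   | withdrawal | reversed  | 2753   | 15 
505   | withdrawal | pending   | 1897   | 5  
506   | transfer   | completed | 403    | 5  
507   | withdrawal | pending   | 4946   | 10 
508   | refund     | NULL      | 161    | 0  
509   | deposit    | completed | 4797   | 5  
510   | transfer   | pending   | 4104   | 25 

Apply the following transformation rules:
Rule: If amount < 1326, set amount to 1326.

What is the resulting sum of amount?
27865

Step 1: 3 records have amount < 1326
Step 2: These records originally summed to 1041
Step 3: After setting to minimum: 3 × 1326 = 3978
Step 4: Unaffected records sum: 23887
Step 5: Final sum = 3978 + 23887 = 27865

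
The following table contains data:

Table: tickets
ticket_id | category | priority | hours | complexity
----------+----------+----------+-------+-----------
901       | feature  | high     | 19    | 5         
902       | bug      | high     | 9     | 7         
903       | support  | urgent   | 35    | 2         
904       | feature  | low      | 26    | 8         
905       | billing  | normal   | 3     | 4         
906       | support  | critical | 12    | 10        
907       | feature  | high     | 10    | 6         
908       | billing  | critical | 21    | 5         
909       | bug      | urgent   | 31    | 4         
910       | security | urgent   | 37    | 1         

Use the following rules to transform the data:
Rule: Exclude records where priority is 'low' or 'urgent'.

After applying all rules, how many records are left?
6

Step 1: Count records to exclude
  - 1 (low) + 3 (urgent) = 4 records
Step 2: Total records: 10
Step 3: Remaining = 10 - 4 = 6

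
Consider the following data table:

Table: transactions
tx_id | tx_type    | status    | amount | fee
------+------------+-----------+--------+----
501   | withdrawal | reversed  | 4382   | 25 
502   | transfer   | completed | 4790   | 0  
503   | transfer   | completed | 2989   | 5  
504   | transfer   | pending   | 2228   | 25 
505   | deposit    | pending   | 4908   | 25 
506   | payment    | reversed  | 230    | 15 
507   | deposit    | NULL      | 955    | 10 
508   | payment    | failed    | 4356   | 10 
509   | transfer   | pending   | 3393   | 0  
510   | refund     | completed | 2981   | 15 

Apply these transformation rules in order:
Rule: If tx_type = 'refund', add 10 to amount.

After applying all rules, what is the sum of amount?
31222

Step 1: Count records where tx_type = 'refund': 1
Step 2: Total bonus added: 1 × 10 = 10
Step 3: Original sum of amount: 31212
Step 4: Final sum = 31212 + 10 = 31222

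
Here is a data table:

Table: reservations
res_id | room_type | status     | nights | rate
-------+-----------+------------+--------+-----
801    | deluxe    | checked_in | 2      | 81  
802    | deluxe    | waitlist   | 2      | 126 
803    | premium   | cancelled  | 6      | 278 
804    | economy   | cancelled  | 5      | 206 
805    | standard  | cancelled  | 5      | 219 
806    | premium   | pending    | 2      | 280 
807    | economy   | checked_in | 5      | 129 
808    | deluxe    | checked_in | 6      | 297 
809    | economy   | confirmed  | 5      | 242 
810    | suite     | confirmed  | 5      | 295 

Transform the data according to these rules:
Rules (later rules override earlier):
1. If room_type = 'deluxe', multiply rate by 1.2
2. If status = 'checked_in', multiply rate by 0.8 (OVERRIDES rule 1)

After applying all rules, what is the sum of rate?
2076.8

Step 1: Rule 2 takes priority for records with status = 'checked_in'
  - 3 records: 507 × 0.8 = 405.6
Step 2: Rule 1 applies to remaining records with room_type = 'deluxe'
  - 1 records: 126 × 1.2 = 151.2
Step 3: Other records unchanged: 1520
Step 4: Final sum = 405.6 + 151.2 + 1520 = 2076.8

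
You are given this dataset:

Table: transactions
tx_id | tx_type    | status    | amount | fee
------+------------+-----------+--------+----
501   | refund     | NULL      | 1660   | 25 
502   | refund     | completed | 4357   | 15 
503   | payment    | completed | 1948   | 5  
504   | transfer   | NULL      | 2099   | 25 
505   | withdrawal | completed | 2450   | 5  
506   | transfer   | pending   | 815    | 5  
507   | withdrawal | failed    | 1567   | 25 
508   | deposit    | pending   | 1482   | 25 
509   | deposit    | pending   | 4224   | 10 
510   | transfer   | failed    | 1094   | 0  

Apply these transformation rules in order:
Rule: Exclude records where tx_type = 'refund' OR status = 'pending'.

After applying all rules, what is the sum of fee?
60

Step 1: Find records where tx_type = 'refund' OR status = 'pending'
Step 2: 5 records match, summing to 80
Step 3: Original sum: 140
Step 4: Remaining sum = 140 - 80 = 60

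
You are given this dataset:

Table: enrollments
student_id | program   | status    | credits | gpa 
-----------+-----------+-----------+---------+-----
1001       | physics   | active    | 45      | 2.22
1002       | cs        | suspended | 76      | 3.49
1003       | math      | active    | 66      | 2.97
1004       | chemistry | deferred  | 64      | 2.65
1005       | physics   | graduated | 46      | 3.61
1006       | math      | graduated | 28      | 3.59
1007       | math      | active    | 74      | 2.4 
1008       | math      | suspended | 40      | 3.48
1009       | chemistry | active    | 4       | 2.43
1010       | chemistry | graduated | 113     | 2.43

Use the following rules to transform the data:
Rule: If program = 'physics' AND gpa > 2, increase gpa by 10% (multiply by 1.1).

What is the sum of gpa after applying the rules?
29.85

Step 1: Find records where program = 'physics' AND gpa > 2
Step 2: 2 records match, summing to 5.83
Step 3: After multiplier: 5.83 × 1.1 = 6.41
Step 4: Unaffected records sum: 23.44
Step 5: Final sum = 6.41 + 23.44 = 29.85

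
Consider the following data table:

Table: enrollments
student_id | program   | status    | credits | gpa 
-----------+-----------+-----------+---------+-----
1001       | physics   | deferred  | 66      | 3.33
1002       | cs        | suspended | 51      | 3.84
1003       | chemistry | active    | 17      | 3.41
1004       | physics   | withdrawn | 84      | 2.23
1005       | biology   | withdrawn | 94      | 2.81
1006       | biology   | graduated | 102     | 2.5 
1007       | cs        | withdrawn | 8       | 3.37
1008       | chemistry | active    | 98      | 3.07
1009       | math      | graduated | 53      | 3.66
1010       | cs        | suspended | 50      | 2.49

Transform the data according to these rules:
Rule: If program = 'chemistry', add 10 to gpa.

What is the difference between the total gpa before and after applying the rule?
20.0

Step 1: Original sum of gpa = 30.71
Step 2: 2 records have program = 'chemistry'
Step 3: Each affected record changes by 10
Step 4: Total change = 2 × 10 = 20
Step 5: New sum = 30.71 + 20 = 50.71
Step 6: Difference = |50.71 - 30.71| = 20.0
        (Sum increased by 20.0)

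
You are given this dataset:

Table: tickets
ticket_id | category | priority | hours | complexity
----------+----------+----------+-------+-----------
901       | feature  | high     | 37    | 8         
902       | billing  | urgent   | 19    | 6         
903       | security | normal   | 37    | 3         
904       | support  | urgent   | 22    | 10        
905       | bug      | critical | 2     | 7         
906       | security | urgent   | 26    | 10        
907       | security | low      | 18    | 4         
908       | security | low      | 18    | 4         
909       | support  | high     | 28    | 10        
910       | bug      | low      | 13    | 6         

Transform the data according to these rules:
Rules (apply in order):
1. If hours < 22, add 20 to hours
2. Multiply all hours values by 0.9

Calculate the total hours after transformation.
288.0

Step 1: Apply Rule 1 - Add 20 to records with hours < 22
  - 5 records affected: 70 + (5 × 20) = 170
  - Unaffected records: 150
  - Sum after Rule 1: 320
Step 2: Apply Rule 2 - Multiply all by 0.9
  - 320 × 0.9 = 288.0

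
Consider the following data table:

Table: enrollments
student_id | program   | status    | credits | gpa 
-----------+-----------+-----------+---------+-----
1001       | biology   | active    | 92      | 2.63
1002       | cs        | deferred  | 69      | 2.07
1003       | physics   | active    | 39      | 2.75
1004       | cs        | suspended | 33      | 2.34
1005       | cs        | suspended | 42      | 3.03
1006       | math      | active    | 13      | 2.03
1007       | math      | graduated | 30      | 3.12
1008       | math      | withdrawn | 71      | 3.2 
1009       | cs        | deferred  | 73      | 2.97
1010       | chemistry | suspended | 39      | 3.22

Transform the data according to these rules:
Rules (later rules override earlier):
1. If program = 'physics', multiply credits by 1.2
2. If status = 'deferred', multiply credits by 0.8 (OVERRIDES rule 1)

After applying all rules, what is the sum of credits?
480.4

Step 1: Rule 2 takes priority for records with status = 'deferred'
  - 2 records: 142 × 0.8 = 113.6
Step 2: Rule 1 applies to remaining records with program = 'physics'
  - 1 records: 39 × 1.2 = 46.8
Step 3: Other records unchanged: 320
Step 4: Final sum = 113.6 + 46.8 + 320 = 480.4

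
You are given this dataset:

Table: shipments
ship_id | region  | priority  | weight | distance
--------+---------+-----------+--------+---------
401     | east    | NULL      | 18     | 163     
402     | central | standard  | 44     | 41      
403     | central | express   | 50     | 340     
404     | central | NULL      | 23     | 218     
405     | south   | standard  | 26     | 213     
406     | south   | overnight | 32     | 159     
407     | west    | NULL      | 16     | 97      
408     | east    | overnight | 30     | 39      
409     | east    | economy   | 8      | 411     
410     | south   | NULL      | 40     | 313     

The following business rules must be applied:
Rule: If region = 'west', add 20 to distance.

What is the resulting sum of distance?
2014

Step 1: Count records where region = 'west': 1
Step 2: Total bonus added: 1 × 20 = 20
Step 3: Original sum of distance: 1994
Step 4: Final sum = 1994 + 20 = 2014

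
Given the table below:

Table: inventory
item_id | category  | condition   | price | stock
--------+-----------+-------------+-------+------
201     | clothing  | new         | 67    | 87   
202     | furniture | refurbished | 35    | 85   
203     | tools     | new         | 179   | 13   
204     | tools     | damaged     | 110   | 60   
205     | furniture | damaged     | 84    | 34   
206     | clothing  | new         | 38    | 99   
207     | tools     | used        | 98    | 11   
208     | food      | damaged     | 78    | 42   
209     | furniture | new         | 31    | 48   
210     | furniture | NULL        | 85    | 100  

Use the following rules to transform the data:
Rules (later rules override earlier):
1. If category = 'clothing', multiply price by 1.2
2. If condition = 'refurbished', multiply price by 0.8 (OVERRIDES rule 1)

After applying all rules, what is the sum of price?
819.0

Step 1: Rule 2 takes priority for records with condition = 'refurbished'
  - 1 records: 35 × 0.8 = 28.0
Step 2: Rule 1 applies to remaining records with category = 'clothing'
  - 2 records: 105 × 1.2 = 126.0
Step 3: Other records unchanged: 665
Step 4: Final sum = 28.0 + 126.0 + 665 = 819.0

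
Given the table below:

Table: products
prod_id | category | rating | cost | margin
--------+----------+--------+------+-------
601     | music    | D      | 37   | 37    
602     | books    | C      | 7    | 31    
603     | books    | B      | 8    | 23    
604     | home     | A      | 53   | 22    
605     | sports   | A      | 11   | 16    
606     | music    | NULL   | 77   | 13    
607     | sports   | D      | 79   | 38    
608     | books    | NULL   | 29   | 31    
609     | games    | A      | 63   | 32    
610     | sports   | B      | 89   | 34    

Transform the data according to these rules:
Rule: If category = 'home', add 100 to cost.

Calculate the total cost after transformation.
553

Step 1: Count records where category = 'home': 1
Step 2: Total bonus added: 1 × 100 = 100
Step 3: Original sum of cost: 453
Step 4: Final sum = 453 + 100 = 553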